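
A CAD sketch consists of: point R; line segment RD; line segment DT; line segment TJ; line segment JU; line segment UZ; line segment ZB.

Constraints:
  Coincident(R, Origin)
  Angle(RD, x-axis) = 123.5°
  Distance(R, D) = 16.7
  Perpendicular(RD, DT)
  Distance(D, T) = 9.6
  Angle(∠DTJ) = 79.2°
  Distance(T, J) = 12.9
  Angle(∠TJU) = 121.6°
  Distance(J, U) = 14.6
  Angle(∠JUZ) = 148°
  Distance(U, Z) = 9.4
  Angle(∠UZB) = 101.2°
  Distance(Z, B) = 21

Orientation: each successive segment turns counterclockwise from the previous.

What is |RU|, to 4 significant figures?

6.568

∠DTJ = 79.2° gives TJ at -45.70° from the x-axis; with |TJ| = 12.9, J = (-8.213, -0.6051). ∠TJU = 121.6° gives JU at 12.70° from the x-axis; with |JU| = 14.6, U = (6.030, 2.605). Then |RU| = |U − R| = 6.568.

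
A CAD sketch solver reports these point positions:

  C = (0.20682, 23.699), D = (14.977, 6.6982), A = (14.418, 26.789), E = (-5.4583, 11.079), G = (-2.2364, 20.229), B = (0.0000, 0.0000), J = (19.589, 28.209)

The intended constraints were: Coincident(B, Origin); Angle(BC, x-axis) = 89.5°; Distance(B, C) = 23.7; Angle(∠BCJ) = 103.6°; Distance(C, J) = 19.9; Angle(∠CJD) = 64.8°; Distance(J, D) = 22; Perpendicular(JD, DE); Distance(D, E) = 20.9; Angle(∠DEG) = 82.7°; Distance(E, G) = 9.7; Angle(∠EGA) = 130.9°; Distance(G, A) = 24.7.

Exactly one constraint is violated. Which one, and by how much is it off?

Distance(G, A) = 24.7 — off by 6.80.

B = (0.00, 0.00) ✓; BC at 89.50° ✓; |BC| = 23.70 ✓; ∠BCJ = 103.6° ✓; |CJ| = 19.90 ✓; ∠CJD = 64.80° ✓; |JD| = 22.00 ✓; ∠(JD, DE) = 90.00° ✓; |DE| = 20.90 ✓; ∠DEG = 82.70° ✓; |EG| = 9.701 ✓; ∠EGA = 130.9° ✓; |GA| = 17.90 ✗.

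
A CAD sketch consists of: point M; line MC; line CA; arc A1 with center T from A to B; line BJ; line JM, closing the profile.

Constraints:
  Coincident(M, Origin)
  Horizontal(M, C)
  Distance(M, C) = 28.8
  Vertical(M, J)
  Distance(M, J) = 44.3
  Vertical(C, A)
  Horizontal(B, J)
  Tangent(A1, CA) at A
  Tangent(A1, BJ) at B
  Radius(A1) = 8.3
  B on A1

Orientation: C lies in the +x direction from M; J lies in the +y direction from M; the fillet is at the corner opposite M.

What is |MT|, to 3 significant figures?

41.4

M is at the origin; MC is horizontal with |MC| = 28.8 and C on the +x side, so C = (28.8, 0.00). MJ is vertical with |MJ| = 44.3 and J on the +y side, so J = (0.00, 44.3). The virtual corner opposite M is at (28.8, 44.3). Since A1 is tangent to CA there, TA ⟂ CA and the tangent condition forces TB to be normal to BJ, with radius 8.3, so the center T sits 8.3 in from both sides at T = (20.5, 36.0). Then |MT| = |T − M| = 41.4.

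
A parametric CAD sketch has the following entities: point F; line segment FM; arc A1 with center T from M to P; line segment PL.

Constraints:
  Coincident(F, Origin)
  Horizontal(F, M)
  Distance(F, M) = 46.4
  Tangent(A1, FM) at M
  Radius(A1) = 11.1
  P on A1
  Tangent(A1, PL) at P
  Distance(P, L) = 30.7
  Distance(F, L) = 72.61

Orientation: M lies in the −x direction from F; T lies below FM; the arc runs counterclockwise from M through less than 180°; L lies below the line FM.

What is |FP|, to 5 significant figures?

58.346

F is at the origin; F and M share the same y with |FM| = 46.4 and M on the −x side, so M = (-46.400, 0.0000). Since A1 is tangent to FM there, TM ⟂ FM, so T = M + (0, -11.1) = (-46.400, -11.100). Since TP ⟂ PL (tangency), |TL| = √(11.1² + 30.7²) = 32.645 regardless of where P sits on A1. So L lies on both circle(F, 72.61) and circle(T, 32.645); the below-FM intersection is L = (-60.114, -40.725). P is the foot of the tangent from L: P = (-57.458, -10.140).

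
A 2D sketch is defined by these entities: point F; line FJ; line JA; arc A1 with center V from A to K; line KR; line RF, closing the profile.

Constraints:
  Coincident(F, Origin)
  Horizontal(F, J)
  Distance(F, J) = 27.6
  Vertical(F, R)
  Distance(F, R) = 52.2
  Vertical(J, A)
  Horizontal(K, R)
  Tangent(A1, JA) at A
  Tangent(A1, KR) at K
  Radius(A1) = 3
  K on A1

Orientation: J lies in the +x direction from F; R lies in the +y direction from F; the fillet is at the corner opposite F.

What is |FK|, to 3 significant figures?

57.7

F is at the origin; F and J share the same y with |FJ| = 27.6 and J on the +x side, so J = (27.6, 0.00). F and R share the same x with |FR| = 52.2 and R on the +y side, so R = (0.00, 52.2). The virtual corner opposite F is at (27.6, 52.2). Since A1 is tangent to JA there, VA ⟂ JA and since A1 is tangent to KR there, VK ⟂ KR, with radius 3.0, so the center V sits 3.0 in from both sides at V = (24.6, 49.2). That places the tangent points at A = (27.6, 49.2) on JA and K = (24.6, 52.2) on KR. Then |FK| = |K − F| = 57.7.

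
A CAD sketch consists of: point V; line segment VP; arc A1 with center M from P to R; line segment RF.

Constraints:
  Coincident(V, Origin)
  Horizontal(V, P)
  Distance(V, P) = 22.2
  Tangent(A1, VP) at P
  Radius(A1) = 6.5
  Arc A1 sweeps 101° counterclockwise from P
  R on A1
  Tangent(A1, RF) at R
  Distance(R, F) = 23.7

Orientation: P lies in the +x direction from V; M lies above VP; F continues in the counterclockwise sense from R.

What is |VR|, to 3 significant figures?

29.6

V is at the origin; VP is horizontal with |VP| = 22.2 and P on the +x side, so P = (22.2, 0.00). The tangent condition forces MP to be normal to VP, so M = P + (0, 6.5) = (22.2, 6.50). On A1, P sits at bearing -90° from M; a 101° counterclockwise sweep puts R at bearing 11°, so R = M + 6.5·(cos 11°, sin 11°) = (28.6, 7.74). Then |VR| = |R − V| = 29.6.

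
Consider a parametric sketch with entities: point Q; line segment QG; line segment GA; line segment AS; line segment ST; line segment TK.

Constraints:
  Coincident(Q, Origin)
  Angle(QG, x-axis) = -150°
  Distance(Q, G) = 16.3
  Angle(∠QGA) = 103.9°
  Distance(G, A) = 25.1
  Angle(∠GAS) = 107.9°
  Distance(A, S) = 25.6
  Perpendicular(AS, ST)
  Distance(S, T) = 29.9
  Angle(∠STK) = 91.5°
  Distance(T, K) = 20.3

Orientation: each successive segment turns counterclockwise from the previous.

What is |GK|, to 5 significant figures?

14.575

Q is at the origin; QG runs at -150.0° with length 16.3, so G = (-14.116, -8.1500). ∠QGA = 103.9° gives GA at -73.900° from the x-axis; with |GA| = 25.1, A = (-7.1556, -32.266). ∠GAS = 107.9° gives AS at -1.8000° from the x-axis; with |AS| = 25.6, S = (18.432, -33.070). AS ⟂ ST, so ST runs at 88.200°; with |ST| = 29.9, T = (19.371, -3.1844). ∠STK = 91.5° gives TK at 176.70° from the x-axis; with |TK| = 20.3, K = (-0.89541, -2.0159). Then |GK| = |K − G| = 14.575.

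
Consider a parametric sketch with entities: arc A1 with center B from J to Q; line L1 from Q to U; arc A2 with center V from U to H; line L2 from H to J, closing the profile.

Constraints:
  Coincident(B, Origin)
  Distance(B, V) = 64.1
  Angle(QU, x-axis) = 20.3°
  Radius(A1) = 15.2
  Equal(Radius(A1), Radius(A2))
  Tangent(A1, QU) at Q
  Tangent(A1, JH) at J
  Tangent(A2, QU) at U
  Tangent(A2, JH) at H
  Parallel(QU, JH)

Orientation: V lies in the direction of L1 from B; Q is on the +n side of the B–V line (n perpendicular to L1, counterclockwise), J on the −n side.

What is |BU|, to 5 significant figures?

65.878

The slot axis is L1's direction at 20.3°, so u = (cos 20.3°, sin 20.3°) = (0.93789, 0.34694) and n = (−sin 20.3°, cos 20.3°) = (-0.34694, 0.93789). B is at the origin and V lies 64.1 along u from B, so V = 64.1·u = (60.119, 22.239). Tangency of A1 to both parallel lines with radius 15.2 puts Q and J at B ± 15.2·n: Q = (-5.2734, 14.256), J = (5.2734, -14.256). Equal radii place U and H the same way about V: U = V + 15.2·n = (54.845, 36.494), H = V − 15.2·n = (65.392, 7.9827). Then |BU| = |U − B| = 65.878.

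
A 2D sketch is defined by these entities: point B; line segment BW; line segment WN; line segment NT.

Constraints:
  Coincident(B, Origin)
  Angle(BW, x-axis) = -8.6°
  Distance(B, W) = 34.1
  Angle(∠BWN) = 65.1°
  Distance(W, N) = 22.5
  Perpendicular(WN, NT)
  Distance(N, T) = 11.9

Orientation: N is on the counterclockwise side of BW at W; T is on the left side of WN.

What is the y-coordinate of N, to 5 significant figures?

16.496

B is at the origin; BW runs at -8.6° with length 34.1, so W = 34.1·(cos -8.6°, sin -8.6°) = (33.717, -5.0992). ∠BWN = 65.1°, so WN runs at -8.6° + (180° − 65.1°) = 106.30° from the x-axis; with |WN| = 22.5, N = W + 22.5·(cos 106.30°, sin 106.30°) = (27.402, 16.496). So N.y = 16.496.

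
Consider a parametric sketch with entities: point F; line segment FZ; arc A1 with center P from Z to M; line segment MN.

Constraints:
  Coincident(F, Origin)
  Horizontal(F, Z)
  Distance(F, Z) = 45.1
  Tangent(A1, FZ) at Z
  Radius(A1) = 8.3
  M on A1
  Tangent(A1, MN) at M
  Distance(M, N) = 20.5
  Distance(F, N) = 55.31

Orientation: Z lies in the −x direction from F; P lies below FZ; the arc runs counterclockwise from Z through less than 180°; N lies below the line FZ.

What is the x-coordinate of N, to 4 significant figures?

-46.21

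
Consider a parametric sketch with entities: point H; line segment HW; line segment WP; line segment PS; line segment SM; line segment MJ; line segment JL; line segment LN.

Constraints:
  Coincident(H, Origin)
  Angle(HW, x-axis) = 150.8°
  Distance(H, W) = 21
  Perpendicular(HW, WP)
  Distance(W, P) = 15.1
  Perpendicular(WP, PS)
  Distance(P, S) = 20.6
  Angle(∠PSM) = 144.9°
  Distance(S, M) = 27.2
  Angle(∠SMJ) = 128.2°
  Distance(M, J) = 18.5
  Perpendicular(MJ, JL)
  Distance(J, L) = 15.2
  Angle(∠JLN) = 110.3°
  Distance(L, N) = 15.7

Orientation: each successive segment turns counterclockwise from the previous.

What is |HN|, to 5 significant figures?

5.6144

H is at the origin; HW runs at 150.8° with length 21.0, so W = (-18.331, 10.245). The perpendicularity gives WP at right angles to HW, so WP runs at -119.20°; with |WP| = 15.1, P = (-25.698, -2.9361). WP is perpendicular to PS, so PS runs at -29.200°; with |PS| = 20.6, S = (-7.7158, -12.986). ∠PSM = 144.9° gives SM at 5.9000° from the x-axis; with |SM| = 27.2, M = (19.340, -10.190). ∠SMJ = 128.2° gives MJ at 57.700° from the x-axis; with |MJ| = 18.5, J = (29.226, 5.4473). The perpendicularity gives JL at right angles to MJ, so JL runs at 147.70°; with |JL| = 15.2, L = (16.378, 13.569). ∠JLN = 110.3° gives LN at -142.60° from the x-axis; with |LN| = 15.7, N = (3.9053, 4.0337). Then |HN| = |N − H| = 5.6144.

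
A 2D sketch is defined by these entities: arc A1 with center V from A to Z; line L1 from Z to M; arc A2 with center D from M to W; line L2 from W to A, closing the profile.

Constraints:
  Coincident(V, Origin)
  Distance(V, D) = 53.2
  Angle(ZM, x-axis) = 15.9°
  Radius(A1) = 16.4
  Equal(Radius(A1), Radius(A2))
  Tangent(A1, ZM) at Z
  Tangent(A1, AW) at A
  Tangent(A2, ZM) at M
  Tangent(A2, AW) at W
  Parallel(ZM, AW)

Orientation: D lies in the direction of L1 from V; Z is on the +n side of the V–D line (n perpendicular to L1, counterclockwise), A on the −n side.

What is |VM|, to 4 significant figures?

55.67

Tangency of A1 to both parallel lines with radius 16.4 puts Z and A at V ± 16.4·n: Z = (-4.493, 15.77), A = (4.493, -15.77). Equal radii place M and W the same way about D: M = D + 16.4·n = (46.67, 30.35), W = D − 16.4·n = (55.66, -1.198). Then |VM| = |M − V| = 55.67.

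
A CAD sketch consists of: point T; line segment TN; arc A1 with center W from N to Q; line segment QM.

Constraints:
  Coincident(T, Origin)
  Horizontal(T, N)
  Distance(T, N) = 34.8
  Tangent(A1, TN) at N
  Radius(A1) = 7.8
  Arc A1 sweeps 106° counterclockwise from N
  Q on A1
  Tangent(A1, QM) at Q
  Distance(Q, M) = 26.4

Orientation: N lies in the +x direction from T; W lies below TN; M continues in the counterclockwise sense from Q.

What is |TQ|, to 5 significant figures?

29.059

T is at the origin; TN is horizontal with |TN| = 34.8 and N on the +x side, so N = (34.800, 0.0000). Since A1 is tangent to TN there, WN ⟂ TN, so W = N + (0, -7.8) = (34.800, -7.8000). On A1, N sits at bearing 90° from W; a 106° counterclockwise sweep puts Q at bearing 196°, so Q = W + 7.8·(cos 196°, sin 196°) = (27.302, -9.9500). Then |TQ| = |Q − T| = 29.059.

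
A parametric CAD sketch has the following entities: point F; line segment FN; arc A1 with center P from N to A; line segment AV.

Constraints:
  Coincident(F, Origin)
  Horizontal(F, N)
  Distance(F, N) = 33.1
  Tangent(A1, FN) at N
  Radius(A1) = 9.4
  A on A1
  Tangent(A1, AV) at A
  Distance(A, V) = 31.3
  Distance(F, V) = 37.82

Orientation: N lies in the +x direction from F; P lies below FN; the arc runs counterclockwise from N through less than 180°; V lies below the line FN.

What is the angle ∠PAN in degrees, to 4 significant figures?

55.28°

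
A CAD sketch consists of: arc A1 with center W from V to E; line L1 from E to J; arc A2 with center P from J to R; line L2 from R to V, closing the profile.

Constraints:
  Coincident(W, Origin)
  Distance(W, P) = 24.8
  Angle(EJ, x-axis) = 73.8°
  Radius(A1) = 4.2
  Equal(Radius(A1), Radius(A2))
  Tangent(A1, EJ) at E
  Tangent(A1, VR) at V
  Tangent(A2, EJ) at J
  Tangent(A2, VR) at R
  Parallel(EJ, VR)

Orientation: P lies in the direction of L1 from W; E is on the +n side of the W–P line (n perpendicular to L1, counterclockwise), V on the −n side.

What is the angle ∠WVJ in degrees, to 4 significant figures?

71.29°

The slot axis is L1's direction at 73.8°, so u = (cos 73.8°, sin 73.8°) = (0.2790, 0.9603) and n = (−sin 73.8°, cos 73.8°) = (-0.9603, 0.2790). W is at the origin and P lies 24.8 along u from W, so P = 24.8·u = (6.919, 23.82). Tangency of A1 to both parallel lines with radius 4.2 puts E and V at W ± 4.2·n: E = (-4.033, 1.172), V = (4.033, -1.172). Equal radii place J and R the same way about P: J = P + 4.2·n = (2.886, 24.99), R = P − 4.2·n = (10.95, 22.64). Then cos ∠WVJ = VW·VJ / (|VW||VJ|), giving 71.29°.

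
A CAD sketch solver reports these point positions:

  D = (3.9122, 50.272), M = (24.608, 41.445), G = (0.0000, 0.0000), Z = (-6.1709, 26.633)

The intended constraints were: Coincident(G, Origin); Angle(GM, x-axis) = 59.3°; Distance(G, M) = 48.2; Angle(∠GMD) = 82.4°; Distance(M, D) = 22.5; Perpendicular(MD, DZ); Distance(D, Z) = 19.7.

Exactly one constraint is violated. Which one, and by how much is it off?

Distance(D, Z) = 19.7 — off by 6.00.

G = (0.00, 0.00) ✓; GM at 59.30° ✓; |GM| = 48.20 ✓; ∠GMD = 82.40° ✓; |MD| = 22.50 ✓; ∠(MD, DZ) = 90.00° ✓; |DZ| = 25.70 ✗.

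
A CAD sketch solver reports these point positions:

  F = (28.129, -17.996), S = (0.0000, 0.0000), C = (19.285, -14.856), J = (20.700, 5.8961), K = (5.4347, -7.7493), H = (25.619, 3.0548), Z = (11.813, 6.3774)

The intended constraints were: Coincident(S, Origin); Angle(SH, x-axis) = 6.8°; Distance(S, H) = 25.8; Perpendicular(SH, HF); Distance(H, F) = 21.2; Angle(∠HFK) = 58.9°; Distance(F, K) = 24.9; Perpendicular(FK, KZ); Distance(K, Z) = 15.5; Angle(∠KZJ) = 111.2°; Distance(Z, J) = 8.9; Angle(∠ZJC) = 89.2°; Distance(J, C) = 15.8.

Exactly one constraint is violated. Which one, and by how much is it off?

Distance(J, C) = 15.8 — off by 5.00.

S = (0.00, 0.00) ✓; SH at 6.800° ✓; |SH| = 25.80 ✓; ∠(SH, HF) = 90.00° ✓; |HF| = 21.20 ✓; ∠HFK = 58.90° ✓; |FK| = 24.90 ✓; ∠(FK, KZ) = 90.00° ✓; |KZ| = 15.50 ✓; ∠KZJ = 111.2° ✓; |ZJ| = 8.900 ✓; ∠ZJC = 89.20° ✓; |JC| = 20.80 ✗.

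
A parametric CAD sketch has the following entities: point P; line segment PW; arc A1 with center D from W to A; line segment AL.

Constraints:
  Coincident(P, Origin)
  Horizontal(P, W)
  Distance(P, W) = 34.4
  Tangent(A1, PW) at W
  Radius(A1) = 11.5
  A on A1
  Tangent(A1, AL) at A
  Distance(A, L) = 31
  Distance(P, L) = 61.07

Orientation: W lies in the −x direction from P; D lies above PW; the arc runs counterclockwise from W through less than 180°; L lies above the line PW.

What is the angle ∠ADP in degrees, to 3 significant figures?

53.8°

P is at the origin; PW is horizontal with |PW| = 34.4 and W on the −x side, so W = (-34.4, 0.00). Since A1 is tangent to PW there, DW ⟂ PW, so D = W + (0, 11.5) = (-34.4, 11.5). Since DA ⟂ AL (tangency), |DL| = √(11.5² + 31.0²) = 33.1 regardless of where A sits on A1. So L lies on both circle(P, 61.07) and circle(D, 33.1); the above-PW intersection is L = (-42.9, 43.4). A is the foot of the tangent from L: A = (-25.0, 18.1).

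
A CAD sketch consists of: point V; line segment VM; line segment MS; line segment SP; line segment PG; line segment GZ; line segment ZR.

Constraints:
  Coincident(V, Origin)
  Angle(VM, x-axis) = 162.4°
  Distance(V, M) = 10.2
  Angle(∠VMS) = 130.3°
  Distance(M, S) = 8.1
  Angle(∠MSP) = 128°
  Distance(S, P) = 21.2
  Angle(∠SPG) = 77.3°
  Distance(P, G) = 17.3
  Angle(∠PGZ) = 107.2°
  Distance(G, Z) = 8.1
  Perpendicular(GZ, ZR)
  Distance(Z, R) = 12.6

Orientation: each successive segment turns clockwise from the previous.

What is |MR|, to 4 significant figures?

13.40

V is at the origin; VM runs at 162.4° with length 10.2, so M = (-9.723, 3.084). ∠VMS = 130.3° gives MS at 112.7° from the x-axis; with |MS| = 8.1, S = (-12.85, 10.56). ∠MSP = 128.0° gives SP at 60.70° from the x-axis; with |SP| = 21.2, P = (-2.473, 29.04). ∠SPG = 77.3° gives PG at -42.00° from the x-axis; with |PG| = 17.3, G = (10.38, 17.47). ∠PGZ = 107.2° gives GZ at -114.8° from the x-axis; with |GZ| = 8.1, Z = (6.985, 10.12). GZ is perpendicular to ZR, so ZR runs at 155.2°; with |ZR| = 12.6, R = (-4.453, 15.40). Then |MR| = |R − M| = 13.40.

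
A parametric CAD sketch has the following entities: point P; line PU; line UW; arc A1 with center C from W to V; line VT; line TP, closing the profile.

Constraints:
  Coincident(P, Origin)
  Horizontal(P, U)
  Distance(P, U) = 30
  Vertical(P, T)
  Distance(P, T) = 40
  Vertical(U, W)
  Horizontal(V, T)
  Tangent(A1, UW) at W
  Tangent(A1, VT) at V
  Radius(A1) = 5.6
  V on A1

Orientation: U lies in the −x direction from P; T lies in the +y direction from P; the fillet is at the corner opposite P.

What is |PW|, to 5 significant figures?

45.644

P is at the origin; PU is horizontal with |PU| = 30.0 and U on the −x side, so U = (-30.000, 0.0000). PT is vertical with |PT| = 40.0 and T on the +y side, so T = (0.0000, 40.000). The virtual corner opposite P is at (-30.000, 40.000). A1 meets UW tangentially, so CW is at right angles to UW and tangency of A1 to VT means the radius CV is perpendicular to VT, with radius 5.6, so the center C sits 5.6 in from both sides at C = (-24.400, 34.400). That places the tangent points at W = (-30.000, 34.400) on UW and V = (-24.400, 40.000) on VT. Then |PW| = |W − P| = 45.644.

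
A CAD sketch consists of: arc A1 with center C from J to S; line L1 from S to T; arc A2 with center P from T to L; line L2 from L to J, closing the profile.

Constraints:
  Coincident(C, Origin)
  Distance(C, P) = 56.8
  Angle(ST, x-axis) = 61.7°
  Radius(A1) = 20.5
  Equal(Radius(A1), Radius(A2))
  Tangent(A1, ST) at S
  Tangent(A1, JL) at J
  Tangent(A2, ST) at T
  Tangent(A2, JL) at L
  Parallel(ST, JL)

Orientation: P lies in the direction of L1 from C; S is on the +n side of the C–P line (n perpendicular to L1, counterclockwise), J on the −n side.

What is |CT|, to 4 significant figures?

60.39

Tangency of A1 to both parallel lines with radius 20.5 puts S and J at C ± 20.5·n: S = (-18.05, 9.719), J = (18.05, -9.719). Equal radii place T and L the same way about P: T = P + 20.5·n = (8.878, 59.73), L = P − 20.5·n = (44.98, 40.29). Then |CT| = |T − C| = 60.39.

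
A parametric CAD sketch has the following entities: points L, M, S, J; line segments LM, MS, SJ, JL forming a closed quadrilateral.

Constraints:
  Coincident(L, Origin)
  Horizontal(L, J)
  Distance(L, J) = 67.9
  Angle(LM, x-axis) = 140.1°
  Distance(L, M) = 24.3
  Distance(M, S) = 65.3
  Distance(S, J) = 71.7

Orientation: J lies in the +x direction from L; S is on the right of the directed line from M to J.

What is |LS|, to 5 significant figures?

44.133

L is at the origin; L and J share the same y with |LJ| = 67.9 and J in +x, so J = (67.9, 0). LM runs at 140.1° with |LM| = 24.3, so M = (-18.642, 15.587). S is determined by |MS| = 65.3 and |SJ| = 71.7 together: it lies at the intersection of circle(M, 65.3) and circle(J, 71.7). With |MJ| = 87.935, the foot of the radical line on MJ is 38.982 from M and the perpendicular offset is √(65.3² − 38.982²) = 52.388. Taking the right-of-MJ solution: S = (10.436, -42.881).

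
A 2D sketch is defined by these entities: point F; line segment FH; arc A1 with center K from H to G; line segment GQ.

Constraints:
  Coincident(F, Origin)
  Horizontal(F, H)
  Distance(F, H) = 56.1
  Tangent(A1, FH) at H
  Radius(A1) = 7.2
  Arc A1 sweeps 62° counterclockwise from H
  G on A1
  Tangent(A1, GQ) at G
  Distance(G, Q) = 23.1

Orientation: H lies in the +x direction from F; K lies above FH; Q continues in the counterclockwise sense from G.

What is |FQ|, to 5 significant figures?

77.198

On A1, H sits at bearing -90° from K; a 62° counterclockwise sweep puts G at bearing -28°, so G = K + 7.2·(cos -28°, sin -28°) = (62.457, 3.8198). The tangent condition forces KG to be normal to GQ, so GQ runs along (−sin -28°, cos -28°); with |GQ| = 23.1, Q = (73.302, 24.216). Then |FQ| = |Q − F| = 77.198.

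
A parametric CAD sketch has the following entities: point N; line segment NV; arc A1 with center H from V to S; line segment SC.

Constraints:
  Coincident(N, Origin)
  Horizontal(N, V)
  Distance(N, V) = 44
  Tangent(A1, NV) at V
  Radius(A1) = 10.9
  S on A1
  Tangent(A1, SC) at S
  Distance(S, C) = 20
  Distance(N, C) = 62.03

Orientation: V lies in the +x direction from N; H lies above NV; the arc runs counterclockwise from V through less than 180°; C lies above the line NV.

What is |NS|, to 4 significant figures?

56.11

Checks: N = (0.00, 0.00) ✓; |HS| = 10.90 ✓; ∠(HS, SC) = 90.00° ✓; |SC| = 20.00 ✓; |NC| = 62.03 ✓.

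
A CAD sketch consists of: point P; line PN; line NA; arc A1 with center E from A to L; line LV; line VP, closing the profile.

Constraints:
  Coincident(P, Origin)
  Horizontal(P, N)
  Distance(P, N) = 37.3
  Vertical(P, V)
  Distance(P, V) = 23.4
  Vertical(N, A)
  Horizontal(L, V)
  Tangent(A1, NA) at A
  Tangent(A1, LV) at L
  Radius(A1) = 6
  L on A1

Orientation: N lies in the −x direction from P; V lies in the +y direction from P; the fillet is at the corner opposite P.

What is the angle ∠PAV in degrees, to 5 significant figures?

34.147°

The virtual corner opposite P is at (-37.300, 23.400). Tangency of A1 to NA means the radius EA is perpendicular to NA and tangency of A1 to LV means the radius EL is perpendicular to LV, with radius 6.0, so the center E sits 6.0 in from both sides at E = (-31.300, 17.400). That places the tangent points at A = (-37.300, 17.400) on NA and L = (-31.300, 23.400) on LV. Then cos ∠PAV = AP·AV / (|AP||AV|), giving 34.147°.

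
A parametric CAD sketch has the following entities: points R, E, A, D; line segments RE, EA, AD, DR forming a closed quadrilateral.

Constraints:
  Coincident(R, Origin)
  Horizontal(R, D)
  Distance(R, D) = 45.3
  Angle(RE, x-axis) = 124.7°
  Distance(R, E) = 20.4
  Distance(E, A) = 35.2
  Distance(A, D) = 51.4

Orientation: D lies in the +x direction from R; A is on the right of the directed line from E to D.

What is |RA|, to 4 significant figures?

17.65

R is at the origin; R and D share the same y with |RD| = 45.3 and D in +x, so D = (45.3, 0). RE runs at 124.7° with |RE| = 20.4, so E = (-11.61, 16.77). A is determined by |EA| = 35.2 and |AD| = 51.4 together: it lies at the intersection of circle(E, 35.2) and circle(D, 51.4). With |ED| = 59.33, the foot of the radical line on ED is 17.84 from E and the perpendicular offset is √(35.2² − 17.84²) = 30.34. Taking the right-of-ED solution: A = (-3.074, -17.38).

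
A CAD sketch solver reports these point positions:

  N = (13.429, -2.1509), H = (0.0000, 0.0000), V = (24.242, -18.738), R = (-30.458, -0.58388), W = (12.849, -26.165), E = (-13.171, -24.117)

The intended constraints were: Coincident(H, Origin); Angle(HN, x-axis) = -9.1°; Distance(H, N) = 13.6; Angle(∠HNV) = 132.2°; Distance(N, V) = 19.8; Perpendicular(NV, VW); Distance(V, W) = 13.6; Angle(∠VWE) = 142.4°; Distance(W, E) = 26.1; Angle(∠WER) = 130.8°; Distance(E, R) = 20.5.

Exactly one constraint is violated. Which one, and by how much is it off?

Distance(E, R) = 20.5 — off by 8.70.

H = (0.00, 0.00) ✓; HN at -9.100° ✓; |HN| = 13.60 ✓; ∠HNV = 132.2° ✓; |NV| = 19.80 ✓; ∠(NV, VW) = 90.00° ✓; |VW| = 13.60 ✓; ∠VWE = 142.4° ✓; |WE| = 26.10 ✓; ∠WER = 130.8° ✓; |ER| = 29.20 ✗.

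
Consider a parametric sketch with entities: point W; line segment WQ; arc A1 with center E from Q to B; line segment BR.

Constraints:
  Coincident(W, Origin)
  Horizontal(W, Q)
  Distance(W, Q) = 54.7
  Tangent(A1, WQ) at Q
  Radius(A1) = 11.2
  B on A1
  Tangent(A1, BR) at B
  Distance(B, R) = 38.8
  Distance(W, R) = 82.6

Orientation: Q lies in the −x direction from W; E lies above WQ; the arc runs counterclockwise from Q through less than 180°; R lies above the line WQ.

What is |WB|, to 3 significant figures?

48.3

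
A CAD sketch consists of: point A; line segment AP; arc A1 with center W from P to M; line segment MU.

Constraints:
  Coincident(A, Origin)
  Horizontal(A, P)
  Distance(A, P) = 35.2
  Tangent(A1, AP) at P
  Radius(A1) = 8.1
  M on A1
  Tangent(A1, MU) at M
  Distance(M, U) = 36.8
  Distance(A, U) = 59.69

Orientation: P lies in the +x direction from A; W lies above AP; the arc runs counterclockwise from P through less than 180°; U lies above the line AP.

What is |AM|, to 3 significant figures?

44.2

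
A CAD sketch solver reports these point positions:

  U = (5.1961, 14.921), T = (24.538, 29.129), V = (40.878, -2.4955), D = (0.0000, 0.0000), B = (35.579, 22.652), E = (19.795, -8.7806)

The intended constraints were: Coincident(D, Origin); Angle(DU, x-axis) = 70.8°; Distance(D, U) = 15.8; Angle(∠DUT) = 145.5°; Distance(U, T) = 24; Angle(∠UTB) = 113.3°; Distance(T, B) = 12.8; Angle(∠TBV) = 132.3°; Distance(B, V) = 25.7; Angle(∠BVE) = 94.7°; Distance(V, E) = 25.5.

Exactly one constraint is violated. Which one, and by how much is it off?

Distance(V, E) = 25.5 — off by 3.50.

D = (0.00, 0.00) ✓; DU at 70.80° ✓; |DU| = 15.80 ✓; ∠DUT = 145.5° ✓; |UT| = 24.00 ✓; ∠UTB = 113.3° ✓; |TB| = 12.80 ✓; ∠TBV = 132.3° ✓; |BV| = 25.70 ✓; ∠BVE = 94.70° ✓; |VE| = 22.00 ✗.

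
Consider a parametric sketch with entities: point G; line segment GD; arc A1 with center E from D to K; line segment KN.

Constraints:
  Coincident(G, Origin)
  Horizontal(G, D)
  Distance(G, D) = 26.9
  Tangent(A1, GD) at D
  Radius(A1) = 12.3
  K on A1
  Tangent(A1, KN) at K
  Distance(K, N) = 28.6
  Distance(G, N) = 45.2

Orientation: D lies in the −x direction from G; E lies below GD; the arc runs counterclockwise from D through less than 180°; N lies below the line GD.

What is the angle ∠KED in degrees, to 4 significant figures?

131.6°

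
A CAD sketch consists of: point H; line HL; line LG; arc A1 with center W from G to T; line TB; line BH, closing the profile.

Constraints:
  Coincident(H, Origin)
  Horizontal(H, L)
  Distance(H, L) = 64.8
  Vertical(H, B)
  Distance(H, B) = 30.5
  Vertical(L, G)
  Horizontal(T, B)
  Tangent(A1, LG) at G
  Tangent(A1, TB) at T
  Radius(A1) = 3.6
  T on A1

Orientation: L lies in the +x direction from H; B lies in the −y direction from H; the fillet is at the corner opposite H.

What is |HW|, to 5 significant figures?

66.851

H is at the origin; H and L share the same y with |HL| = 64.8 and L on the +x side, so L = (64.800, 0.0000). HB is vertical with |HB| = 30.5 and B on the −y side, so B = (0.0000, -30.500). The virtual corner opposite H is at (64.800, -30.500). The tangent condition forces WG to be normal to LG and A1 meets TB tangentially, so WT is at right angles to TB, with radius 3.6, so the center W sits 3.6 in from both sides at W = (61.200, -26.900). Then |HW| = |W − H| = 66.851.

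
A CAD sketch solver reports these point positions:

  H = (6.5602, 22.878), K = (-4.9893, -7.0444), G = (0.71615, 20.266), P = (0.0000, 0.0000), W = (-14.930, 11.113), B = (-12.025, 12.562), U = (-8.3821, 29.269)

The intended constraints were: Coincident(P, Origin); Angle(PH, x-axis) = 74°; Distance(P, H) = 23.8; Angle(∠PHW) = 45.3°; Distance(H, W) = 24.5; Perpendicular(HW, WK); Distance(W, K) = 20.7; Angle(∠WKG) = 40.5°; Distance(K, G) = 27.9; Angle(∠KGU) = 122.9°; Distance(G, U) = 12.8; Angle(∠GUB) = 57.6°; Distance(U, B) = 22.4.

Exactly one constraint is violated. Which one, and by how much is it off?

Distance(U, B) = 22.4 — off by 5.30.

P = (0.00, 0.00) ✓; PH at 74.00° ✓; |PH| = 23.80 ✓; ∠PHW = 45.30° ✓; |HW| = 24.50 ✓; ∠(HW, WK) = 90.00° ✓; |WK| = 20.70 ✓; ∠WKG = 40.50° ✓; |KG| = 27.90 ✓; ∠KGU = 122.9° ✓; |GU| = 12.80 ✓; ∠GUB = 57.60° ✓; |UB| = 17.10 ✗.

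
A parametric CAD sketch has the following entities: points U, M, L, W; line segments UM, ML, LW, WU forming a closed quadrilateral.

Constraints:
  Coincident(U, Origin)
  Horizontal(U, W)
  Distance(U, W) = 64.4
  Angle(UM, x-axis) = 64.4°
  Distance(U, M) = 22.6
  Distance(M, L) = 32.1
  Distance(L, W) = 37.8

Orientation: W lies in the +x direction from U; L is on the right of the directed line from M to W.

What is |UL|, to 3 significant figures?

28.0

U is at the origin; UW is horizontal with |UW| = 64.4 and W in +x, so W = (64.4, 0). UM runs at 64.4° with |UM| = 22.6, so M = (9.77, 20.4). L is determined by |ML| = 32.1 and |LW| = 37.8 together: it lies at the intersection of circle(M, 32.1) and circle(W, 37.8). With |MW| = 58.3, the foot of the radical line on MW is 25.7 from M and the perpendicular offset is √(32.1² − 25.7²) = 19.2. Taking the right-of-MW solution: L = (27.2, -6.59).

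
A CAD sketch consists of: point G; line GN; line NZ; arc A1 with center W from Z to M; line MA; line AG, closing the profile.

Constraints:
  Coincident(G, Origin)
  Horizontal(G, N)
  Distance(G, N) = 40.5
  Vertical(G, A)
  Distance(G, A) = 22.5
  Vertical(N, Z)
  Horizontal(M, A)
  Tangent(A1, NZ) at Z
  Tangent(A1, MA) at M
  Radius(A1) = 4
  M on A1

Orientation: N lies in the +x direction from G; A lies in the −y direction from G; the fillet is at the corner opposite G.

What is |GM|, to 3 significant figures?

42.9

The virtual corner opposite G is at (40.5, -22.5). Tangency of A1 to NZ means the radius WZ is perpendicular to NZ and A1 meets MA tangentially, so WM is at right angles to MA, with radius 4.0, so the center W sits 4.0 in from both sides at W = (36.5, -18.5). That places the tangent points at Z = (40.5, -18.5) on NZ and M = (36.5, -22.5) on MA. Then |GM| = |M − G| = 42.9.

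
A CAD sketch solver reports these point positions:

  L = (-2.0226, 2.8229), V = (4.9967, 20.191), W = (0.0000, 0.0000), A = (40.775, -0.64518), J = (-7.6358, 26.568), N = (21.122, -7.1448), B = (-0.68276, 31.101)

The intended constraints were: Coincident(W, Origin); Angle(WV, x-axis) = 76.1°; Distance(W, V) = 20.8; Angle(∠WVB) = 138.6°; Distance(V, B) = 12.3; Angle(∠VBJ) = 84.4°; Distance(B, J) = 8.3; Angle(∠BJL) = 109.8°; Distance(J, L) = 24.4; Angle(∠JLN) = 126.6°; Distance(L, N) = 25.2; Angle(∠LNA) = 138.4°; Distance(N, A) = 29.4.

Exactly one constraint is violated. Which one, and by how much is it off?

Distance(N, A) = 29.4 — off by 8.70.

W = (0.00, 0.00) ✓; WV at 76.10° ✓; |WV| = 20.80 ✓; ∠WVB = 138.6° ✓; |VB| = 12.30 ✓; ∠VBJ = 84.40° ✓; |BJ| = 8.300 ✓; ∠BJL = 109.8° ✓; |JL| = 24.40 ✓; ∠JLN = 126.6° ✓; |LN| = 25.20 ✓; ∠LNA = 138.4° ✓; |NA| = 20.70 ✗.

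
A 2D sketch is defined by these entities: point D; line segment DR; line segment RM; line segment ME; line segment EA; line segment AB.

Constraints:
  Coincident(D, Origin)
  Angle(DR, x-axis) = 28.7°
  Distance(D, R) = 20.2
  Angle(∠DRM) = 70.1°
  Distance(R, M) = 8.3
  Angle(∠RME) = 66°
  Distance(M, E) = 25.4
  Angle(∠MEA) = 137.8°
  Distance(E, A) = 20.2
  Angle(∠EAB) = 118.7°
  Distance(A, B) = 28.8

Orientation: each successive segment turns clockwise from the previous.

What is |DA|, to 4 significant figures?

30.05

D is at the origin; DR runs at 28.7° with length 20.2, so R = (17.72, 9.701). ∠DRM = 70.1° gives RM at -81.20° from the x-axis; with |RM| = 8.3, M = (18.99, 1.498). ∠RME = 66.0° gives ME at 164.8° from the x-axis; with |ME| = 25.4, E = (-5.523, 8.158). ∠MEA = 137.8° gives EA at 122.6° from the x-axis; with |EA| = 20.2, A = (-16.41, 25.18). Then |DA| = |A − D| = 30.05.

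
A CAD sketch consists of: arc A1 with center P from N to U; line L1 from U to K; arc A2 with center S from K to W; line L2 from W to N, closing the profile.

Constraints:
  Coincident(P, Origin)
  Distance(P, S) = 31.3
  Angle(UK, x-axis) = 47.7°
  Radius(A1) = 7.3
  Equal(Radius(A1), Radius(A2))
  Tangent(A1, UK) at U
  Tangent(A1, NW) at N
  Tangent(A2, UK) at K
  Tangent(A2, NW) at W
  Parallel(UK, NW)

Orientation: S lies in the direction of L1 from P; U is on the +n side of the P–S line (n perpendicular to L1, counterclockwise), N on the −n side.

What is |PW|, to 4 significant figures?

32.14

The slot axis is L1's direction at 47.7°, so u = (cos 47.7°, sin 47.7°) = (0.6730, 0.7396) and n = (−sin 47.7°, cos 47.7°) = (-0.7396, 0.6730). P is at the origin and S lies 31.3 along u from P, so S = 31.3·u = (21.07, 23.15). Tangency of A1 to both parallel lines with radius 7.3 puts U and N at P ± 7.3·n: U = (-5.399, 4.913), N = (5.399, -4.913). Equal radii place K and W the same way about S: K = S + 7.3·n = (15.67, 28.06), W = S − 7.3·n = (26.46, 18.24). Then |PW| = |W − P| = 32.14.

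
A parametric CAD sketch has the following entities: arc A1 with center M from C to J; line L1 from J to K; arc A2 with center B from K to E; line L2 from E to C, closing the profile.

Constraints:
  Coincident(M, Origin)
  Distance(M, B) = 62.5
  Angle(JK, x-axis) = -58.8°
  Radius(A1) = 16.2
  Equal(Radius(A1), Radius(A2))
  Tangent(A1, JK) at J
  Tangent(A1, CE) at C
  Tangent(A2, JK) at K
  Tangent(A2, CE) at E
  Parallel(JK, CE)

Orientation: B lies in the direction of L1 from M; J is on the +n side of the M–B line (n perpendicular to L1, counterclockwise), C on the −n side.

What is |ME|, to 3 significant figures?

64.6

The slot axis is L1's direction at -58.8°, so u = (cos -58.8°, sin -58.8°) = (0.518, -0.855) and n = (−sin -58.8°, cos -58.8°) = (0.855, 0.518). M is at the origin and B lies 62.5 along u from M, so B = 62.5·u = (32.4, -53.5). Tangency of A1 to both parallel lines with radius 16.2 puts J and C at M ± 16.2·n: J = (13.9, 8.39), C = (-13.9, -8.39). Equal radii place K and E the same way about B: K = B + 16.2·n = (46.2, -45.1), E = B − 16.2·n = (18.5, -61.9). Then |ME| = |E − M| = 64.6.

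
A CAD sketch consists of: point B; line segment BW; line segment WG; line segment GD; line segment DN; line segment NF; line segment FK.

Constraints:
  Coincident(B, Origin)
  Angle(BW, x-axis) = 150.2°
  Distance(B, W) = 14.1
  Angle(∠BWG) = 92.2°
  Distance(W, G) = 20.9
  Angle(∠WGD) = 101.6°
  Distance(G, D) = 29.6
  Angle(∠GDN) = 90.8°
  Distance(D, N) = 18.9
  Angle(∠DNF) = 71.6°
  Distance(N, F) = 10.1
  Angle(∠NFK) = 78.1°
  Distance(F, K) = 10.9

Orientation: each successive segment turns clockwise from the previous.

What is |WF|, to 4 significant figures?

24.87

B is at the origin; BW runs at 150.2° with length 14.1, so W = (-12.24, 7.007). ∠BWG = 92.2° gives WG at 62.40° from the x-axis; with |WG| = 20.9, G = (-2.553, 25.53). ∠WGD = 101.6° gives GD at -16.00° from the x-axis; with |GD| = 29.6, D = (25.90, 17.37). ∠GDN = 90.8° gives DN at -105.2° from the x-axis; with |DN| = 18.9, N = (20.95, -0.8687). ∠DNF = 71.6° gives NF at 146.4° from the x-axis; with |NF| = 10.1, F = (12.53, 4.721). Then |WF| = |F − W| = 24.87.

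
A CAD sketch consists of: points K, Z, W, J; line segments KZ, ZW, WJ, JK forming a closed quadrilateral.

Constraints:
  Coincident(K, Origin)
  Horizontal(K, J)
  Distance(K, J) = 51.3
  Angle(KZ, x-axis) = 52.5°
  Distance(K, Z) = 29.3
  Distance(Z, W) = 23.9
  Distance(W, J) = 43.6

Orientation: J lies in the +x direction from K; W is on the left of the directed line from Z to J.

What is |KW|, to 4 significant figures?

53.10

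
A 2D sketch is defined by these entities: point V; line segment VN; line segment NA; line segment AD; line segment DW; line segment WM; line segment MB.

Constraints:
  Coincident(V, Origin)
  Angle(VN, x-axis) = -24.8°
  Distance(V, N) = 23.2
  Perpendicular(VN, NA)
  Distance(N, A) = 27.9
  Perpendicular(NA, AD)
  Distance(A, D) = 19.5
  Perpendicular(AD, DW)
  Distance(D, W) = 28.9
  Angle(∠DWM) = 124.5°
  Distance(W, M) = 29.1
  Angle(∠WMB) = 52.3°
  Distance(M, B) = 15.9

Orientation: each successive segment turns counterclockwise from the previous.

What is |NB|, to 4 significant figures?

3.937

V is at the origin; VN runs at -24.8° with length 23.2, so N = (21.06, -9.731). VN is perpendicular to NA, so NA runs at 65.20°; with |NA| = 27.9, A = (32.76, 15.60). NA ⟂ AD, so AD runs at 155.2°; with |AD| = 19.5, D = (15.06, 23.78). The perpendicularity gives DW at right angles to AD, so DW runs at -114.8°; with |DW| = 28.9, W = (2.939, -2.460). ∠DWM = 124.5° gives WM at -59.30° from the x-axis; with |WM| = 29.1, M = (17.80, -27.48). ∠WMB = 52.3° gives MB at 68.40° from the x-axis; with |MB| = 15.9, B = (23.65, -12.70). Then |NB| = |B − N| = 3.937.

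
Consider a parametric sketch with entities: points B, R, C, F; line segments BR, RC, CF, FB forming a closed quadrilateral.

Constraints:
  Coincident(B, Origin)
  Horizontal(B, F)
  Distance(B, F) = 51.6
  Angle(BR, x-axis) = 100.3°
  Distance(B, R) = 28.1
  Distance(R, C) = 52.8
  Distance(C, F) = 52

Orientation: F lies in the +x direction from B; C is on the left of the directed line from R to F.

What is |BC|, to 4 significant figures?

66.35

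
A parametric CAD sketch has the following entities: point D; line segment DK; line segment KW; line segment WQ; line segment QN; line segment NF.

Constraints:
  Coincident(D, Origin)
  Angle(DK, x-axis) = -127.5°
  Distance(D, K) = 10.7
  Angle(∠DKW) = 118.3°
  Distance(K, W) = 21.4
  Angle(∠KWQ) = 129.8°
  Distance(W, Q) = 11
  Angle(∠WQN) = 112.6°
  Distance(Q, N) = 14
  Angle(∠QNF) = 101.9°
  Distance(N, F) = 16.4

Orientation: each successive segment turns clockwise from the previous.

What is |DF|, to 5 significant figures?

13.241

D is at the origin; DK runs at -127.5° with length 10.7, so K = (-6.5137, -8.4889). ∠DKW = 118.3° gives KW at 170.80° from the x-axis; with |KW| = 21.4, W = (-27.638, -5.0674). ∠KWQ = 129.8° gives WQ at 120.60° from the x-axis; with |WQ| = 11.0, Q = (-33.238, 4.4007). ∠WQN = 112.6° gives QN at 53.200° from the x-axis; with |QN| = 14.0, N = (-24.852, 15.611). ∠QNF = 101.9° gives NF at -24.900° from the x-axis; with |NF| = 16.4, F = (-9.9761, 8.7060). Then |DF| = |F − D| = 13.241.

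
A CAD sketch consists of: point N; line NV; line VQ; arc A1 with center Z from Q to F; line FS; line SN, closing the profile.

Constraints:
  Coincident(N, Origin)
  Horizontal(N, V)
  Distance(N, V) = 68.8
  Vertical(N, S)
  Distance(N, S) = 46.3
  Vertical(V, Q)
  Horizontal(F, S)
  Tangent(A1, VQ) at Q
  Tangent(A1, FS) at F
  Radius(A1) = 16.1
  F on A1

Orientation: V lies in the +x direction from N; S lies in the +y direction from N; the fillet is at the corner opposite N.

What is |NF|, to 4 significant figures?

70.15

N is at the origin; NV is horizontal with |NV| = 68.8 and V on the +x side, so V = (68.80, 0.000). N and S share the same x with |NS| = 46.3 and S on the +y side, so S = (0.000, 46.30). The virtual corner opposite N is at (68.80, 46.30). Tangency of A1 to VQ means the radius ZQ is perpendicular to VQ and A1 meets FS tangentially, so ZF is at right angles to FS, with radius 16.1, so the center Z sits 16.1 in from both sides at Z = (52.70, 30.20). That places the tangent points at Q = (68.80, 30.20) on VQ and F = (52.70, 46.30) on FS. Then |NF| = |F − N| = 70.15.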